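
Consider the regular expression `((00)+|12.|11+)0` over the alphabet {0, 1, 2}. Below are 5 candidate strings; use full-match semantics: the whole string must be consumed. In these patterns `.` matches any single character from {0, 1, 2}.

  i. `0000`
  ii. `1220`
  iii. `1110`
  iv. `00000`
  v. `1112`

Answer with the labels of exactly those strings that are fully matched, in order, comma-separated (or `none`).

i → no match
ii → match
iii → match
iv → match
v → no match — must end with `0`

ii, iii, iv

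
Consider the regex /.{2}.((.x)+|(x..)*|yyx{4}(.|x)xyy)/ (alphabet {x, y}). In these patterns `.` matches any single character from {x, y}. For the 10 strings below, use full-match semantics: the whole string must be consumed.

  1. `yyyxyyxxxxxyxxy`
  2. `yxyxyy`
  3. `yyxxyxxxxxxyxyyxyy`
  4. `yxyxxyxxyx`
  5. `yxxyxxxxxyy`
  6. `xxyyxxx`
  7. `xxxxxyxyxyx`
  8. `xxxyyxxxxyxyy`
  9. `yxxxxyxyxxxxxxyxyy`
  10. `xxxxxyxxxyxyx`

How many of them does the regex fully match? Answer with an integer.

8

1 → match
2 → match
3 → match
4 → no match
5 → no match
6 → match
7 → match
8 → match
9 → match
10 → match
Total matched: 8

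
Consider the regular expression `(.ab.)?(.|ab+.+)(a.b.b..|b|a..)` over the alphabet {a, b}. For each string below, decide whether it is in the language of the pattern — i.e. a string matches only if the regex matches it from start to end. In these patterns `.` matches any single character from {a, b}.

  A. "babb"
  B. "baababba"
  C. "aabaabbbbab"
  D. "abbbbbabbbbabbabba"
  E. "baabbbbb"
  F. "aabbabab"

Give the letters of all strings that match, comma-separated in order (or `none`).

A, B, C, D, E, F

A → match
B → match
C → match
D → match
E → match
F → match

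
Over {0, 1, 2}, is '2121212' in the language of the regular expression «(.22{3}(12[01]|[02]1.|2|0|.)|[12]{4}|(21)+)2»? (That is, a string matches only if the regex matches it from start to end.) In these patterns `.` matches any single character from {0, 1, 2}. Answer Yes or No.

Yes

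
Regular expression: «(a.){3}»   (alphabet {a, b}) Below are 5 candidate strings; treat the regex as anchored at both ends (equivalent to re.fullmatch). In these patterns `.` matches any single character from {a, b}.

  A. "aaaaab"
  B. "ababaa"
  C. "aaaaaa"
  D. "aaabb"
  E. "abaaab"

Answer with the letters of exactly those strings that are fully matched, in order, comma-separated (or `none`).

A, B, C, E

A. "aaaaab" → match
B. "ababaa" → match
C. "aaaaaa" → match
D. "aaabb" → no match
E. "abaaab" → match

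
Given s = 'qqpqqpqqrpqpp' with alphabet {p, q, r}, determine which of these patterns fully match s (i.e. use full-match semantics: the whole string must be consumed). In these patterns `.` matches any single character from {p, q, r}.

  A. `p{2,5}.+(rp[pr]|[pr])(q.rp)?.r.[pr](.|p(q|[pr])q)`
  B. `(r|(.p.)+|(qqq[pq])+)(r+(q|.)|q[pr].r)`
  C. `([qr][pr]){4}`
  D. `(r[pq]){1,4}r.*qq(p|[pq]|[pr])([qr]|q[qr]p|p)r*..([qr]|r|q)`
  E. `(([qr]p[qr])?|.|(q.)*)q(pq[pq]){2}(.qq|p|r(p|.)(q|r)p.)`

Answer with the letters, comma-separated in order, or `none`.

E

A → no match — must start with 'p'
B → no match
C → no match
D → no match — must start with 'r'
E → match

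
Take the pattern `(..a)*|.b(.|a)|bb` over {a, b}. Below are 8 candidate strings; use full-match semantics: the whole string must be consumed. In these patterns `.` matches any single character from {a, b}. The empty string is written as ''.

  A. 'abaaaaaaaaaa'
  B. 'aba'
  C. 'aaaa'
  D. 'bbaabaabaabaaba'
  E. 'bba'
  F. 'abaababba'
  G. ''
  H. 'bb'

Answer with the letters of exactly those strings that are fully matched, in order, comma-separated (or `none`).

A, B, D, E, F, G, H

A → match
B → match
C → no match
D → match
E → match
F → match
G → match
H → match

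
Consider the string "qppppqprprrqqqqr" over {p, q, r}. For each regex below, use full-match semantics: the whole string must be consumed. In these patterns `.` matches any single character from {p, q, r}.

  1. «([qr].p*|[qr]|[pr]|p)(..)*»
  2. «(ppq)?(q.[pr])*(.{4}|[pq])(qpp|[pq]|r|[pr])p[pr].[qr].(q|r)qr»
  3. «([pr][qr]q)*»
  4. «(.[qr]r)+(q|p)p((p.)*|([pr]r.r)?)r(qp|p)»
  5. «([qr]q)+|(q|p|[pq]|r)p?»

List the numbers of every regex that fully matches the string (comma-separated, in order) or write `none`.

1 → match
2 → match
3 → no match
4 → no match
5 → no match

1, 2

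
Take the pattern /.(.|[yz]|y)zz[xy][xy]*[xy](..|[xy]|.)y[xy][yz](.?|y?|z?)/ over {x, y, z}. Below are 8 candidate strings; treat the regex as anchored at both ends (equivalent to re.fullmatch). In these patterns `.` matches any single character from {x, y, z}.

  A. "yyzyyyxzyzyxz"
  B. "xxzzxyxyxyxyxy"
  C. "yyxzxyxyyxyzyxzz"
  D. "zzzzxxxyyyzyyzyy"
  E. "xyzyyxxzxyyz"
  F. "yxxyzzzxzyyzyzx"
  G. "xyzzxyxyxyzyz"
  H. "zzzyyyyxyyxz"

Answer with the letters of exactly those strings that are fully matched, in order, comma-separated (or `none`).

B

A → no match
B → match
C → no match
D → no match
E → no match
F → no match
G → no match
H → no match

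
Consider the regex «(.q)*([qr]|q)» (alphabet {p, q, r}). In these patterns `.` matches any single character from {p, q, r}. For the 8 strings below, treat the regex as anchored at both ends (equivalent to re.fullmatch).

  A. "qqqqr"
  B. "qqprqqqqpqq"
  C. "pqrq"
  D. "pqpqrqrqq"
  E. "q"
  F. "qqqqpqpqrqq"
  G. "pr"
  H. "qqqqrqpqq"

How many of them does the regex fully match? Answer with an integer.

A. "qqqqr" → match
B. "qqprqqqqpqq" → no match
C. "pqrq" → no match
D. "pqpqrqrqq" → match
E. "q" → match
F. "qqqqpqpqrqq" → match
G. "pr" → no match
H. "qqqqrqpqq" → match
Total matched: 5

5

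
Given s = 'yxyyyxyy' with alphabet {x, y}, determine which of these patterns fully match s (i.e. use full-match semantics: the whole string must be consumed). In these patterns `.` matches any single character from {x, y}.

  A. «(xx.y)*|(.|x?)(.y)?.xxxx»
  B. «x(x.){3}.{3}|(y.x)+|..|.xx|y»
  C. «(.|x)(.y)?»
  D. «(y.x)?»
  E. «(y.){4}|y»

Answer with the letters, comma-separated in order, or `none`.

A → no match
B → no match
C → no match
D → no match
E → match

E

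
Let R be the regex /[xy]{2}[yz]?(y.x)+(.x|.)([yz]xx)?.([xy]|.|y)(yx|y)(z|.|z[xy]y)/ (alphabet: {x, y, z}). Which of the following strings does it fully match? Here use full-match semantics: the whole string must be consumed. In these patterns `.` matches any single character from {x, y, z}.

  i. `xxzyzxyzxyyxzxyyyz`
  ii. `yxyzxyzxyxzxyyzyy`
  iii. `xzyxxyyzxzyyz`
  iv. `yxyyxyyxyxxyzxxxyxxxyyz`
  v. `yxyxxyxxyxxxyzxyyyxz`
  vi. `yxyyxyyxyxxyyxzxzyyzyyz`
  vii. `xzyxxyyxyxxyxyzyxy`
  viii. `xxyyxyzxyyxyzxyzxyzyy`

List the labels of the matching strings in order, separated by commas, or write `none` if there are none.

i, iv, viii

i → match
ii → no match
iii → no match
iv → match
v → no match
vi → no match
vii → no match
viii → match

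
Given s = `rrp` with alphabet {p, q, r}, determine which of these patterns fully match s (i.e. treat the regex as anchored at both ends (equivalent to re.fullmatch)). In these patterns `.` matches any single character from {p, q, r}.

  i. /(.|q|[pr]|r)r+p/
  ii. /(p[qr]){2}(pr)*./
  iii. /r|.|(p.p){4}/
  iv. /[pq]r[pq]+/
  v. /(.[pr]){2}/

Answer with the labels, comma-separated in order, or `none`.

i → match
ii → no match — must start with `p`
iii → no match
iv → no match
v → no match

i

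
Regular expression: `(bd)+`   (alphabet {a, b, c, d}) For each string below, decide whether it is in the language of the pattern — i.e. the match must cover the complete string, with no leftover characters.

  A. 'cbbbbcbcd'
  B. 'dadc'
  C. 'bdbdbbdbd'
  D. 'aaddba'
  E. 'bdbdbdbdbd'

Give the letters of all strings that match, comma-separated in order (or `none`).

A → no match — must start with 'bd'
B → no match — must start with 'bd'
C → no match
D → no match — must start with 'bd'
E → match

E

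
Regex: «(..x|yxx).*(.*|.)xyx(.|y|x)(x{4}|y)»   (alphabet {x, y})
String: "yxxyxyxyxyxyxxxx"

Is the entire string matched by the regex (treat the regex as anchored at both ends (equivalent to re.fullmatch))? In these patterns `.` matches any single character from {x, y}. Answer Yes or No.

Yes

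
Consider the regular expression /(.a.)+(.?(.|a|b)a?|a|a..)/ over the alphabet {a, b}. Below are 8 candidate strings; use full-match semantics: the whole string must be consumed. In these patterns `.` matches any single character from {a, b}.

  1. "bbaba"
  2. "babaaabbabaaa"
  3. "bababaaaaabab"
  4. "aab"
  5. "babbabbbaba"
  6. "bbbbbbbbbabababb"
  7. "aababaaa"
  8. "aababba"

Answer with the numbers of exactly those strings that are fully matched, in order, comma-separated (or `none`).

1 → no match
2 → no match
3 → no match
4 → no match
5 → no match
6 → no match
7 → no match
8 → no match

none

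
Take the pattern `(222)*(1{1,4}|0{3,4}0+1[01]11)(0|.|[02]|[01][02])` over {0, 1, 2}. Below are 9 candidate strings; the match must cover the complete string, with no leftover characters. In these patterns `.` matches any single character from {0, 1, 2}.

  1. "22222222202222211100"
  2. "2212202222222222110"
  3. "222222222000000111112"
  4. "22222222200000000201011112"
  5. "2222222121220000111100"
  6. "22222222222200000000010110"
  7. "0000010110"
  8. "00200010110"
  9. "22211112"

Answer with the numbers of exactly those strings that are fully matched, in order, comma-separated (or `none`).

3, 6, 7, 9

1 → no match
2 → no match
3 → match
4 → no match
5 → no match
6 → match
7 → match
8 → no match
9 → match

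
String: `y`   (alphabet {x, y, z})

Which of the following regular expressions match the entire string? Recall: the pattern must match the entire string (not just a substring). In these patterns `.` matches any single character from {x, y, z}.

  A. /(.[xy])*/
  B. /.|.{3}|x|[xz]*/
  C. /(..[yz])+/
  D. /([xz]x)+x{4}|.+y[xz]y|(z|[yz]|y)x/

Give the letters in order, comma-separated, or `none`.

B

A → no match
B → match
C → no match
D → no match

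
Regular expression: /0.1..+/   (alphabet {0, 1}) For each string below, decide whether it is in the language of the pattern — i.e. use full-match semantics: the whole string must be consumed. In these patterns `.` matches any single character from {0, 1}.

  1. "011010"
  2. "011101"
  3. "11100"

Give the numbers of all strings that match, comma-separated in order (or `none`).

1, 2

1 → match
2 → match
3 → no match — must start with "0"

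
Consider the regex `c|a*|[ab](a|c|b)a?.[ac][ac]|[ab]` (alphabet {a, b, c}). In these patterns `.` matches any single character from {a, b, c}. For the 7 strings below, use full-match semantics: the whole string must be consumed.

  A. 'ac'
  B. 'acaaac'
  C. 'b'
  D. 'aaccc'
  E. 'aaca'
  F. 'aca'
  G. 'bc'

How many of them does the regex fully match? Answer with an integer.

A → no match
B → match
C → match
D → match
E → no match
F → no match
G → no match
Total matched: 3

3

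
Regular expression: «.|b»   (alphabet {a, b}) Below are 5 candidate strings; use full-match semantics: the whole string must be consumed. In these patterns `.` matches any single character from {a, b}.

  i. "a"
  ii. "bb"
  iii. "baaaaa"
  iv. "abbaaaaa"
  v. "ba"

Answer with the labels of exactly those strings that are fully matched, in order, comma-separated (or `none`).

i. "a" → match
ii. "bb" → no match
iii. "baaaaa" → no match
iv. "abbaaaaa" → no match
v. "ba" → no match

i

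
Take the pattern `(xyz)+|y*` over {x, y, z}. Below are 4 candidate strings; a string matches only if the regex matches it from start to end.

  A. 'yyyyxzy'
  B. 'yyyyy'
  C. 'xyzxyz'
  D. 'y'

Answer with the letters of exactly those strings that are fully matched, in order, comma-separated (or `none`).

B, C, D

A → no match
B → match
C → match
D → match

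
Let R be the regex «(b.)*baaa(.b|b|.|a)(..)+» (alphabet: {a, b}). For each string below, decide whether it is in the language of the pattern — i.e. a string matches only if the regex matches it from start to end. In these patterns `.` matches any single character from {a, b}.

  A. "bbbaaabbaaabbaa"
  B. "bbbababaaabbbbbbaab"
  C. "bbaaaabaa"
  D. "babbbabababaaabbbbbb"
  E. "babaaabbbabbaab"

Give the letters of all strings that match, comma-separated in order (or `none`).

A, B, D, E

A → match
B → match
C. "bbaaaabaa" → no match
D → match
E → match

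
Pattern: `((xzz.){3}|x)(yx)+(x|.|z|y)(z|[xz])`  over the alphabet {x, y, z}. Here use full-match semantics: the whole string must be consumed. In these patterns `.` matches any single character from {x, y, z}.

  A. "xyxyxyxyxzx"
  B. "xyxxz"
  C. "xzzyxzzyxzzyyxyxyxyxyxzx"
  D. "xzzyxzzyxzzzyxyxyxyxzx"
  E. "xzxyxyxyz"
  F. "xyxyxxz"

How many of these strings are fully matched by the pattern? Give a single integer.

A → match
B → match
C → match
D → match
E → no match
F → match
Total matched: 5

5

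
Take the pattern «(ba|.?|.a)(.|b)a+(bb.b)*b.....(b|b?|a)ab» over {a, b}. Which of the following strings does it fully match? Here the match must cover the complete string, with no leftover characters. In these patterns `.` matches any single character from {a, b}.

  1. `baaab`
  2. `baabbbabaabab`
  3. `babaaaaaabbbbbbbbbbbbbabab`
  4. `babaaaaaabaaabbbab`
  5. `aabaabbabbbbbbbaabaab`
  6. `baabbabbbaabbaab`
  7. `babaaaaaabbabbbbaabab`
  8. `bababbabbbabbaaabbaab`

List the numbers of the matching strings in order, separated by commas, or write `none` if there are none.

1 → no match
2 → no match
3 → match
4 → match
5 → match
6 → match
7 → match
8 → match

3, 4, 5, 6, 7, 8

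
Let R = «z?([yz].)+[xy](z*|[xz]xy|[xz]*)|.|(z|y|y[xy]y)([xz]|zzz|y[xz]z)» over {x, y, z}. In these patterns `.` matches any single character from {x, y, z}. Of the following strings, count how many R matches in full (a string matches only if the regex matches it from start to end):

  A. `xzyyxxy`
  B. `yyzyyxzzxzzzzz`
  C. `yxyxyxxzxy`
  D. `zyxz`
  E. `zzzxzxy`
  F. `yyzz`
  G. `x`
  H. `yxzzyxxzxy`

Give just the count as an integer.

7

A. `xzyyxxy` → no match
B → match
C. `yxyxyxxzxy` → match
D. `zyxz` → match
E. `zzzxzxy` → match
F. `yyzz` → match
G. `x` → match
H. `yxzzyxxzxy` → match
Total matched: 7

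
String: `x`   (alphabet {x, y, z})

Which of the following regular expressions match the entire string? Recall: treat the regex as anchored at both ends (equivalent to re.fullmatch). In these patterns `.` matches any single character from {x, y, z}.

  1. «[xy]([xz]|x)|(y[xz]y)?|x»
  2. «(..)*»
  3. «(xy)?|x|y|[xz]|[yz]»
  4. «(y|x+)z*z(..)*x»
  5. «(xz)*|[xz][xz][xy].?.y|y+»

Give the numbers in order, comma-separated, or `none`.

1 → match
2 → no match
3 → match
4 → no match
5 → no match

1, 3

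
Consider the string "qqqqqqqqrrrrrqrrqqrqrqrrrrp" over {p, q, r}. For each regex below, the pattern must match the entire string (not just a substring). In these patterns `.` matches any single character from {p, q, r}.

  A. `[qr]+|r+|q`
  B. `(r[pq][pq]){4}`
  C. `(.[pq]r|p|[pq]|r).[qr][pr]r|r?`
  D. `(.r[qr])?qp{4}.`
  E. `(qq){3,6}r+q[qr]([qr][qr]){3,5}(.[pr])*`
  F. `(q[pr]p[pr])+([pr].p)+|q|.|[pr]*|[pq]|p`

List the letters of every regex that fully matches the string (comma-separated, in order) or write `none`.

E

A → no match
B → no match — must start with "r"
C → no match
D → no match
E → match
F → no match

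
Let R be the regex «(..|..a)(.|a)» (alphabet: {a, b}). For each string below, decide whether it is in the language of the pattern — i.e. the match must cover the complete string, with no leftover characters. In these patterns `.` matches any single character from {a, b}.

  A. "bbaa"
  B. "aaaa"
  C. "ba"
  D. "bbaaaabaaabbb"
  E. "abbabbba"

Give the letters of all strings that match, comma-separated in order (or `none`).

A → match
B → match
C → no match
D → no match
E → no match

A, B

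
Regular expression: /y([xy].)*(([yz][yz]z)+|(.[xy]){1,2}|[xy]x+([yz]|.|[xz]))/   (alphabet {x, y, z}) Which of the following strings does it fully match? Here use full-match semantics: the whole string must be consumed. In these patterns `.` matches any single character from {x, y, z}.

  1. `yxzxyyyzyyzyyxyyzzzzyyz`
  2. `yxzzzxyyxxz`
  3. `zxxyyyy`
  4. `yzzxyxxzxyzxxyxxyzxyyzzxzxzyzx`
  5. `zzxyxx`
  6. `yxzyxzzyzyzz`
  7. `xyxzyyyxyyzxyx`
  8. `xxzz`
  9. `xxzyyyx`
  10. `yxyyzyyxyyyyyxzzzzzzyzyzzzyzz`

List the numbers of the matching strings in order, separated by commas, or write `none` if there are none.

none

1 → no match
2. `yxzzzxyyxxz` → no match
3. `zxxyyyy` → no match — must start with `y`
4 → no match
5. `zzxyxx` → no match — must start with `y`
6. `yxzyxzzyzyzz` → no match
7 → no match — must start with `y`
8. `xxzz` → no match — must start with `y`
9. `xxzyyyx` → no match — must start with `y`
10 → no match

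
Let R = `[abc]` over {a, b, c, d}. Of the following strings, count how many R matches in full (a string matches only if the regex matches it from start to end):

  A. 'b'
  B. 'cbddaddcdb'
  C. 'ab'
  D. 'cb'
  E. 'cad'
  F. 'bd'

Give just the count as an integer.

1

A. 'b' → match
B. 'cbddaddcdb' → no match
C. 'ab' → no match
D. 'cb' → no match
E. 'cad' → no match
F. 'bd' → no match
Total matched: 1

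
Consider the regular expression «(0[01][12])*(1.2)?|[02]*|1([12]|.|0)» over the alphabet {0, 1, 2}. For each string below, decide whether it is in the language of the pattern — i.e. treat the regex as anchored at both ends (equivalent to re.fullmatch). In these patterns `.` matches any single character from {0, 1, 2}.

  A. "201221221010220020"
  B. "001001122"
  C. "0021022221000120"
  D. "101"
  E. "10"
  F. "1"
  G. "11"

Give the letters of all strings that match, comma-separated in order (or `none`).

A → no match
B. "001001122" → match
C → no match
D. "101" → no match
E. "10" → match
F. "1" → no match
G. "11" → match

B, E, G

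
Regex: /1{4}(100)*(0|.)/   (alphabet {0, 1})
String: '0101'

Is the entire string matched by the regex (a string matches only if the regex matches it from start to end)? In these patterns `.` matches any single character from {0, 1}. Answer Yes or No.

Every match must start with '1', but '0101' does not.

No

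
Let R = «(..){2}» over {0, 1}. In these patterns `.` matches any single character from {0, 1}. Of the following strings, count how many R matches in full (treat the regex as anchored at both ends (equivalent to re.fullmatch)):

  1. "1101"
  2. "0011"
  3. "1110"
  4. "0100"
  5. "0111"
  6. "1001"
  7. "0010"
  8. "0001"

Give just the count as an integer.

8

1 → match
2 → match
3 → match
4 → match
5 → match
6 → match
7 → match
8 → match
Total matched: 8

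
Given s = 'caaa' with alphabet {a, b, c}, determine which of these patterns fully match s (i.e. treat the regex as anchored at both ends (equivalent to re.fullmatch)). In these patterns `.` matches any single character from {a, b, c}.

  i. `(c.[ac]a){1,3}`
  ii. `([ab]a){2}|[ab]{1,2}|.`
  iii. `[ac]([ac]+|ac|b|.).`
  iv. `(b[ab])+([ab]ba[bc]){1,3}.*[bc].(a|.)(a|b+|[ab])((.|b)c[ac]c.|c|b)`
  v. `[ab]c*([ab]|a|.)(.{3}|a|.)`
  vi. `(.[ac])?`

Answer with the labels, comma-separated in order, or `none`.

i, iii

i → match
ii → no match
iii → match
iv → no match — must start with 'b'
v → no match
vi → no match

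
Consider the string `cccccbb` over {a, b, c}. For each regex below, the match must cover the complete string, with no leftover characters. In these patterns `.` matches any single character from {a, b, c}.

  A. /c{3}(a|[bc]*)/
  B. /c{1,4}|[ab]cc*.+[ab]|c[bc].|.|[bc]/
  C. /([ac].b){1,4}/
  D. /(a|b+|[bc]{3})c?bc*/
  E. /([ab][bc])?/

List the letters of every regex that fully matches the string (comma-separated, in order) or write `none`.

A

A → match
B → no match
C → no match
D → no match
E → no match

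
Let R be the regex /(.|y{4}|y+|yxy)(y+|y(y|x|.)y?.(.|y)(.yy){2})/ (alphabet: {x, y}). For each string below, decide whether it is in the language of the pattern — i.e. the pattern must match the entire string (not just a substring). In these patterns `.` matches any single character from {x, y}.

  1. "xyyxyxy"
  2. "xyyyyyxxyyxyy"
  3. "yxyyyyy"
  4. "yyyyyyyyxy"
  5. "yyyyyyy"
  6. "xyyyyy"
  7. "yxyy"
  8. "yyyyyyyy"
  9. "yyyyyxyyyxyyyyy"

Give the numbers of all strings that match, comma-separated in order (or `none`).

1 → no match
2 → no match
3 → match
4 → no match
5 → match
6 → match
7 → match
8 → match
9 → match

3, 5, 6, 7, 8, 9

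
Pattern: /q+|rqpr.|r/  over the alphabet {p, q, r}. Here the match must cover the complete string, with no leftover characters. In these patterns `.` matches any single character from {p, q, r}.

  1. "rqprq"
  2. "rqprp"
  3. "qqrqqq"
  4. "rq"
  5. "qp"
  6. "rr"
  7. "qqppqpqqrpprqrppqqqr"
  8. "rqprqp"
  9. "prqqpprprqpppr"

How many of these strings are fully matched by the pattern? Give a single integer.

1 → match
2 → match
3 → no match
4 → no match
5 → no match
6 → no match
7 → no match
8 → no match
9 → no match
Total matched: 2

2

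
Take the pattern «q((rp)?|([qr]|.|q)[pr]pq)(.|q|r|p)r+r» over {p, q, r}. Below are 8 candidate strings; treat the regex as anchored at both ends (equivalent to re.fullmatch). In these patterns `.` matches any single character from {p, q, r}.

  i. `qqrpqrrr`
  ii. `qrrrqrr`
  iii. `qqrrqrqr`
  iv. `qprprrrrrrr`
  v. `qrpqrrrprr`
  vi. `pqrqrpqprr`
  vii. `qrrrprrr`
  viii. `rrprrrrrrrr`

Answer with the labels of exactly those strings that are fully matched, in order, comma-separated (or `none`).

i

i. `qqrpqrrr` → match
ii. `qrrrqrr` → no match
iii. `qqrrqrqr` → no match — must end with `rr`
iv. `qprprrrrrrr` → no match
v. `qrpqrrrprr` → no match
vi. `pqrqrpqprr` → no match — must start with `q`
vii. `qrrrprrr` → no match
viii. `rrprrrrrrrr` → no match — must start with `q`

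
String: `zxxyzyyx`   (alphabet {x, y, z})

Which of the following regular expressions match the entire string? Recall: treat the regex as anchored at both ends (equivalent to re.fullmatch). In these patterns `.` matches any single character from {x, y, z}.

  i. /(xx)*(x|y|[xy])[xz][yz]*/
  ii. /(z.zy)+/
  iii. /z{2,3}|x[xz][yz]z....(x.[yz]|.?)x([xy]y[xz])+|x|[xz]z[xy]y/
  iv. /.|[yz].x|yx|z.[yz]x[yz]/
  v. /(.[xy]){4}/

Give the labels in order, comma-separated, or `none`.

i → no match
ii → no match — must end with `zy`
iii → no match
iv → no match
v → match

v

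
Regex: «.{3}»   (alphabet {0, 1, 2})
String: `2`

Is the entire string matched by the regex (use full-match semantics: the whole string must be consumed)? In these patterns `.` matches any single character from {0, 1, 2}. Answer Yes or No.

No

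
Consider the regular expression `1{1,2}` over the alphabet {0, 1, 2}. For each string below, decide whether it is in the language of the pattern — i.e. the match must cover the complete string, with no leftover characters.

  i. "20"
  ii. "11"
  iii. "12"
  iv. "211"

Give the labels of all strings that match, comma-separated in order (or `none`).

ii

i → no match — must start with "1"
ii → match
iii → no match — must end with "1"
iv → no match — must start with "1"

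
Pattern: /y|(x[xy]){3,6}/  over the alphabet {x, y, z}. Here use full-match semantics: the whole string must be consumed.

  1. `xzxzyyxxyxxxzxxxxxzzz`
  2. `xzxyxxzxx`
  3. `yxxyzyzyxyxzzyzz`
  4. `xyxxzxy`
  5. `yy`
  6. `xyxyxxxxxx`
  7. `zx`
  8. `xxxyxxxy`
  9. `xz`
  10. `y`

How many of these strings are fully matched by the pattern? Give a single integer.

1 → no match
2 → no match
3 → no match
4 → no match
5 → no match
6 → match
7 → no match
8 → match
9 → no match
10 → match
Total matched: 3

3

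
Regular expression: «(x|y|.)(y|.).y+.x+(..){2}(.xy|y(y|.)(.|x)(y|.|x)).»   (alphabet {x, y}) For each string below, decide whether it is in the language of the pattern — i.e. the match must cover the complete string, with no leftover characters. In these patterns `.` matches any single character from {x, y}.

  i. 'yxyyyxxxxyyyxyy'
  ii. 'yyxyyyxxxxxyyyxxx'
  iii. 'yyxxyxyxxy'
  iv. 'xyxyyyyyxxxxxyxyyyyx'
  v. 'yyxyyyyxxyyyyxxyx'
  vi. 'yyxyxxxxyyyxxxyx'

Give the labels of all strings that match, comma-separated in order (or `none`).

i, ii, iv, v, vi

i → match
ii → match
iii → no match
iv → match
v → match
vi → match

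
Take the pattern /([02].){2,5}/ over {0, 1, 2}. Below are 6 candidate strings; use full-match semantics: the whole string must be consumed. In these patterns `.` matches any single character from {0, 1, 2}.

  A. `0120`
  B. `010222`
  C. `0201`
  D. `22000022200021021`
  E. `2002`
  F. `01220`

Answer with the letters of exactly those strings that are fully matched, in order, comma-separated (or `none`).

A → match
B → match
C → match
D → no match
E → match
F → no match

A, B, C, E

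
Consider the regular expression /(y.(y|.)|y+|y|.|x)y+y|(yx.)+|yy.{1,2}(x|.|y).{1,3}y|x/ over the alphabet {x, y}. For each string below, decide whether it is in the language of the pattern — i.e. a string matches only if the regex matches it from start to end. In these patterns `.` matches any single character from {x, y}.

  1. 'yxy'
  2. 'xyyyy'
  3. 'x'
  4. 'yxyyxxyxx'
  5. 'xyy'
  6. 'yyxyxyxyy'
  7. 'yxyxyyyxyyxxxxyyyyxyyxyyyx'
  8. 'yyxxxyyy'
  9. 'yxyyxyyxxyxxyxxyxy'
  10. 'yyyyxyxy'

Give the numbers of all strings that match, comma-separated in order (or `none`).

1, 2, 3, 4, 5, 6, 8, 9, 10

1 → match
2 → match
3 → match
4 → match
5 → match
6 → match
7 → no match
8 → match
9 → match
10 → match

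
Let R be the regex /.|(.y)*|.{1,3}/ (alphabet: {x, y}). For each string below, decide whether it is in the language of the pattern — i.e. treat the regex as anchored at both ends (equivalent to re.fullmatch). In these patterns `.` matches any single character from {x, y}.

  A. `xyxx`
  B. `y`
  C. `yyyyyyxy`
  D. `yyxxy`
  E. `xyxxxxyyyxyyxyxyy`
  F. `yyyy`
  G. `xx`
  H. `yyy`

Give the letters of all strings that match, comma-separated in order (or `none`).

A. `xyxx` → no match
B. `y` → match
C. `yyyyyyxy` → match
D. `yyxxy` → no match
E → no match
F. `yyyy` → match
G. `xx` → match
H. `yyy` → match

B, C, F, G, H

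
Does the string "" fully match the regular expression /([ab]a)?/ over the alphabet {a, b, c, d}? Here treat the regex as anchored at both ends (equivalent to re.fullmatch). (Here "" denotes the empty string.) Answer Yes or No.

Yes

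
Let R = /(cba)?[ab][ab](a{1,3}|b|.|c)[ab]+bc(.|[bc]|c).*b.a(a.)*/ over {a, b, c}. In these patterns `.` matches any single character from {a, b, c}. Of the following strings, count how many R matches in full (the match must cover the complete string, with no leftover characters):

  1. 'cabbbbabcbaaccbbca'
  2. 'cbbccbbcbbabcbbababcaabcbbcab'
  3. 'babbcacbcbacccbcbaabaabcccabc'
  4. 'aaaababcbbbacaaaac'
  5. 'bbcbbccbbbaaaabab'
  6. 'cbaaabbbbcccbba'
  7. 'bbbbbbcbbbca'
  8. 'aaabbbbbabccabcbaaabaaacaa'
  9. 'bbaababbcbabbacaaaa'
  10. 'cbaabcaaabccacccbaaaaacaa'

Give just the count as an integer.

1 → no match
2 → no match
3 → no match
4 → no match
5 → match
6 → match
7 → match
8 → match
9 → no match
10 → match
Total matched: 5

5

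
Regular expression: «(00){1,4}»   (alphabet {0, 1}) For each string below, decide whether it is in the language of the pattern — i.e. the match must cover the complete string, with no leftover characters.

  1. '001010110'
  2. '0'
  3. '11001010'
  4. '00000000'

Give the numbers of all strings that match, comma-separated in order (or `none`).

4

1 → no match — must end with '00'
2 → no match — must start with '00'
3 → no match — must start with '00'
4 → match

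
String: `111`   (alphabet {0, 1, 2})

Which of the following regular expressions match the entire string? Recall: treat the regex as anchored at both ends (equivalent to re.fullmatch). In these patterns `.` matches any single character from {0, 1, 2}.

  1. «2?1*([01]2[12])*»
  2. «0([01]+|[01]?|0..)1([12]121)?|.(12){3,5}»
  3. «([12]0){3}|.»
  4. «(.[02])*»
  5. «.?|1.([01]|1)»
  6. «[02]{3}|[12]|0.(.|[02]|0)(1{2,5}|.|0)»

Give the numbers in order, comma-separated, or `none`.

1, 5

1 → match
2 → no match
3 → no match
4 → no match
5 → match
6 → no match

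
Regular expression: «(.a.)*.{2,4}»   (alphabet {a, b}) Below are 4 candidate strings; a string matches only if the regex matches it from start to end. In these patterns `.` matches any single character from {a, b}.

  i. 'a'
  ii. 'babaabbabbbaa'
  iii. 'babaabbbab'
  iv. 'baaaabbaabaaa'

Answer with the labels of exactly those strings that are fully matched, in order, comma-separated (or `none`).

ii, iii, iv

i → no match
ii → match
iii → match
iv → match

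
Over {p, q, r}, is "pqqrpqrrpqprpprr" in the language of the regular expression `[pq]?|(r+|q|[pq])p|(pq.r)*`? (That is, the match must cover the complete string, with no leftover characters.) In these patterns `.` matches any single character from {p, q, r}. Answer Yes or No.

No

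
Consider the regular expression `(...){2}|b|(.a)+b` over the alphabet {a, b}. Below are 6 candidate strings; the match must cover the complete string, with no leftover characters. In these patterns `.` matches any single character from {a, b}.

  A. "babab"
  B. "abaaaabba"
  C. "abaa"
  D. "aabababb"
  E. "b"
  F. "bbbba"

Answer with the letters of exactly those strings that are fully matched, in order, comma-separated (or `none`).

A → match
B → no match
C → no match
D → no match
E → match
F → no match

A, E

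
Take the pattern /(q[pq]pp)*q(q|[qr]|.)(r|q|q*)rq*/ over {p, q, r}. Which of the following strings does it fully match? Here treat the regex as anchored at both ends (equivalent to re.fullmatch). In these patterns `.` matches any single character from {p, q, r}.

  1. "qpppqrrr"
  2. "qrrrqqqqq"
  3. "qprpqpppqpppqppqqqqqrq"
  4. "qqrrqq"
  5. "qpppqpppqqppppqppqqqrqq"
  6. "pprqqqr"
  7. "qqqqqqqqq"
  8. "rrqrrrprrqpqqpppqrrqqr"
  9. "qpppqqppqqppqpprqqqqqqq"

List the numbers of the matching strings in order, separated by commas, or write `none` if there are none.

1, 2, 4

1 → match
2 → match
3 → no match
4 → match
5 → no match
6 → no match
7 → no match
8 → no match
9 → no match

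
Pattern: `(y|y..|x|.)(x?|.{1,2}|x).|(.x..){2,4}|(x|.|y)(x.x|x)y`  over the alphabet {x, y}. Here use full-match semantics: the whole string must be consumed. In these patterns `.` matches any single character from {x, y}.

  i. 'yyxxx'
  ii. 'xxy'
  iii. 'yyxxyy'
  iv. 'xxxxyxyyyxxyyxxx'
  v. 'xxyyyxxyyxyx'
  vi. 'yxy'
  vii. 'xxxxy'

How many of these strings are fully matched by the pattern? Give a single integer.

7

i → match
ii → match
iii → match
iv → match
v → match
vi → match
vii → match
Total matched: 7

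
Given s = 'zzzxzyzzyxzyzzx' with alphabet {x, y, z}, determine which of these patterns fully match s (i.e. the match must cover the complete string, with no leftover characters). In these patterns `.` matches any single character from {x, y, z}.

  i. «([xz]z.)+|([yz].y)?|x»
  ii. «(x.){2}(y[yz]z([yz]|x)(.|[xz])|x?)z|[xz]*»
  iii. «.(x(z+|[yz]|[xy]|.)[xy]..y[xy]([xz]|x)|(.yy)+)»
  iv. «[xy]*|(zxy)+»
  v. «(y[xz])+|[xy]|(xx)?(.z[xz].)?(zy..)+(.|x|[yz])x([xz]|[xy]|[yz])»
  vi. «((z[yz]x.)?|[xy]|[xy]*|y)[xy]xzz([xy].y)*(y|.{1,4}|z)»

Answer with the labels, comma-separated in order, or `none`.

i

i → match
ii → no match
iii → no match
iv → no match
v → no match
vi → no match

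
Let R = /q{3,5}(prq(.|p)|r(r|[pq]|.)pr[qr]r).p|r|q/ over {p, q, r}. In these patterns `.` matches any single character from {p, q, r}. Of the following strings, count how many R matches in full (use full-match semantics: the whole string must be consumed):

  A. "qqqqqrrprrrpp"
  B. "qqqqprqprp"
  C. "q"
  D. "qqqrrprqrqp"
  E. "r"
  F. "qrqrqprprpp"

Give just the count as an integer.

A → match
B → match
C → match
D → match
E → match
F → no match
Total matched: 5

5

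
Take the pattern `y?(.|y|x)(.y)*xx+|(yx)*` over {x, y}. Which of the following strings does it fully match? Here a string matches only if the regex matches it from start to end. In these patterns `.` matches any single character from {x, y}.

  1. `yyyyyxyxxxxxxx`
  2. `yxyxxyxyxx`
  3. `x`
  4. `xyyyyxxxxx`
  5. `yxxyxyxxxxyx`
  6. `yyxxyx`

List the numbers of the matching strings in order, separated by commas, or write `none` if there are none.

1, 4

1 → match
2. `yxyxxyxyxx` → no match
3. `x` → no match
4. `xyyyyxxxxx` → match
5. `yxxyxyxxxxyx` → no match
6. `yyxxyx` → no match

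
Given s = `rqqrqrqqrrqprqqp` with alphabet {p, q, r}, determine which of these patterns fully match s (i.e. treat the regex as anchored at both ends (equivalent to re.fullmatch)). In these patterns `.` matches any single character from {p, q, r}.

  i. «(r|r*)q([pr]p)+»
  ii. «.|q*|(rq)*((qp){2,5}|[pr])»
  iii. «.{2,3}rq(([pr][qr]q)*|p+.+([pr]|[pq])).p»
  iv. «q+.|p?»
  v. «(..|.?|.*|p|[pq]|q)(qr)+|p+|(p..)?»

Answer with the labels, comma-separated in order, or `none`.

iii

i → no match
ii → no match
iii → match
iv → no match
v → no match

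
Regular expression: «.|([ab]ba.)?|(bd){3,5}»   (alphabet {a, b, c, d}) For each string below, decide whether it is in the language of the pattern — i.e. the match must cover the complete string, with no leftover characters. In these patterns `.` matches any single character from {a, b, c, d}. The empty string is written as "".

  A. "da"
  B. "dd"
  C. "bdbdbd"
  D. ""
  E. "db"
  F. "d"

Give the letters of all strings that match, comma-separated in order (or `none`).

A. "da" → no match
B. "dd" → no match
C. "bdbdbd" → match
D. "" → match
E. "db" → no match
F. "d" → match

C, D, F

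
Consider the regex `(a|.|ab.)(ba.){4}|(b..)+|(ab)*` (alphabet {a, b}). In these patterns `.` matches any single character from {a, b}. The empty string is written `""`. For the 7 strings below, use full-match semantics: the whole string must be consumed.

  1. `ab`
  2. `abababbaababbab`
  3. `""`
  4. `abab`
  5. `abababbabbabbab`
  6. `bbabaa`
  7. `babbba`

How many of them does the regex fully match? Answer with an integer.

1. `ab` → match
2 → match
3. `""` → match
4. `abab` → match
5 → match
6. `bbabaa` → match
7. `babbba` → match
Total matched: 7

7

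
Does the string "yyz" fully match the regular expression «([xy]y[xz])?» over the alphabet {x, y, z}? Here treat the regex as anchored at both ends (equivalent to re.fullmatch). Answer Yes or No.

Yes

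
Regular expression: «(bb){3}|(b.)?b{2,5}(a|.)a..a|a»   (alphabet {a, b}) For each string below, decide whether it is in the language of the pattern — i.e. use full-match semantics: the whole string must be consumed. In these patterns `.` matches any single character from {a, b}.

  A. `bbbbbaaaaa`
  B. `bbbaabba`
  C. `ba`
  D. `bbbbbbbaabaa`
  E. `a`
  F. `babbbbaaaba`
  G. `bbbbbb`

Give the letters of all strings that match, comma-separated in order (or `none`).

A, B, D, E, F, G

A → match
B → match
C → no match
D → match
E → match
F → match
G → match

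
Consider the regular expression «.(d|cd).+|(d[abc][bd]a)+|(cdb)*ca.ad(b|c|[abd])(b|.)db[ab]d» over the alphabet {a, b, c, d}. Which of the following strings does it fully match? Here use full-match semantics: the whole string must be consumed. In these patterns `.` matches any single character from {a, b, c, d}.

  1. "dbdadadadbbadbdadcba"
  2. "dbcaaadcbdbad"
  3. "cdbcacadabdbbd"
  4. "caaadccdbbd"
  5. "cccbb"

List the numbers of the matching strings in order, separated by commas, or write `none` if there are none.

1, 3, 4

1 → match
2 → no match
3 → match
4 → match
5 → no match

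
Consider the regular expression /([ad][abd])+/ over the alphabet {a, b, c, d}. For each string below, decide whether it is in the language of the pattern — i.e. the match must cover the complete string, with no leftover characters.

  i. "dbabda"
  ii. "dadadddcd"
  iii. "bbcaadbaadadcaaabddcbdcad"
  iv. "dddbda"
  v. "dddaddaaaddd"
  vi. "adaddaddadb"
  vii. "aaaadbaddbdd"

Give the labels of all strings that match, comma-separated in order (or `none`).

i, iv, v, vii

i → match
ii → no match
iii → no match
iv → match
v → match
vi → no match
vii → match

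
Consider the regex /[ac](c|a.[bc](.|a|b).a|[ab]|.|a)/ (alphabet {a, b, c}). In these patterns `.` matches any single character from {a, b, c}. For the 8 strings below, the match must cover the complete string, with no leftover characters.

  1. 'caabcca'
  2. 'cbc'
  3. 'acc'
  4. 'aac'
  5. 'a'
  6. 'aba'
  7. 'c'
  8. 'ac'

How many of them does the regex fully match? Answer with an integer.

2

1 → match
2 → no match
3 → no match
4 → no match
5 → no match
6 → no match
7 → no match
8 → match
Total matched: 2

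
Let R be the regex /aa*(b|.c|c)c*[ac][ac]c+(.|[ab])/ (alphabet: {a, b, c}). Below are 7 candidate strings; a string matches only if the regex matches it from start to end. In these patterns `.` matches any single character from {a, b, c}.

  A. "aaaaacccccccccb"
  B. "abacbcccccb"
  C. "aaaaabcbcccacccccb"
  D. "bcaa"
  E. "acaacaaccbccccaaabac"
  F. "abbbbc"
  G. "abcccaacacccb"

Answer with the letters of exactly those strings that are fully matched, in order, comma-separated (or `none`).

A → match
B. "abacbcccccb" → no match
C → no match
D. "bcaa" → no match — must start with "a"
E → no match
F. "abbbbc" → no match
G → no match

A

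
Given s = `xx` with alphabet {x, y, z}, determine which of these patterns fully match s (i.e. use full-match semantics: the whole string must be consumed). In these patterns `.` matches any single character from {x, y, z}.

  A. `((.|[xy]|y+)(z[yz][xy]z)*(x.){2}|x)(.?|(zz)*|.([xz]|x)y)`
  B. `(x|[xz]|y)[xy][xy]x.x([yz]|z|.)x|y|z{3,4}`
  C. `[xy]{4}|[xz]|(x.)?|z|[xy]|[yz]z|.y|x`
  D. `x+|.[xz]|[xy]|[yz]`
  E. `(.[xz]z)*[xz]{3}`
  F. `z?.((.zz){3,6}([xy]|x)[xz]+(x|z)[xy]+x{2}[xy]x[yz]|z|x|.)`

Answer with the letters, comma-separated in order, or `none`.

A → match
B → no match
C → match
D → match
E → no match
F → match

A, C, D, F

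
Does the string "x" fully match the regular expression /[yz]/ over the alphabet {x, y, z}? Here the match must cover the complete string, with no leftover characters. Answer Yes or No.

No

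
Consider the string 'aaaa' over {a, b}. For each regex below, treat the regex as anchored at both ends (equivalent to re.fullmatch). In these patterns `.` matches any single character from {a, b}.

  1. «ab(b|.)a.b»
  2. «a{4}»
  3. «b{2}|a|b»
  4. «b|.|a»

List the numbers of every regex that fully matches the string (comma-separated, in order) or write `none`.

2

1 → no match — must start with 'ab'
2 → match
3 → no match
4 → no match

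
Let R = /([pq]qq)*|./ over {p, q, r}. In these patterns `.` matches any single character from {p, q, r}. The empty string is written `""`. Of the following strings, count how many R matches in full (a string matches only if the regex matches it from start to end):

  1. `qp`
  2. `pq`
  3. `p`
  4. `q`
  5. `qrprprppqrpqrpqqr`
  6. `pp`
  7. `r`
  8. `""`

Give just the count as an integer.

1 → no match
2 → no match
3 → match
4 → match
5 → no match
6 → no match
7 → match
8 → match
Total matched: 4

4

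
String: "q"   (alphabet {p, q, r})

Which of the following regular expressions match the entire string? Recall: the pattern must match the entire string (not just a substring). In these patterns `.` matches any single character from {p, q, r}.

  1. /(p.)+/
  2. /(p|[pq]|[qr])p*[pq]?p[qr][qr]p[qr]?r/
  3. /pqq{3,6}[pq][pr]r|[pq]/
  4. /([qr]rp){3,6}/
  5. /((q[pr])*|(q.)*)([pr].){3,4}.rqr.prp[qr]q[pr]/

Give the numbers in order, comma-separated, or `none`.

3

1 → no match — must start with "p"
2 → no match — must end with "r"
3 → match
4 → no match — must end with "rp"
5 → no match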